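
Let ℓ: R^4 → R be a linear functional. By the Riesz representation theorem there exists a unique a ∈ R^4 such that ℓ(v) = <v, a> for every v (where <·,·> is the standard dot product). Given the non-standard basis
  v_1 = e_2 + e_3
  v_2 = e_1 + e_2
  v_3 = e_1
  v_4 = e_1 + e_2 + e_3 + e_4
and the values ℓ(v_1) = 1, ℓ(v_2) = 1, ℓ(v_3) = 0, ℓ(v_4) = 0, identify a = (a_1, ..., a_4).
a = (0, 1, 0, -1)

Write a = (a_1, ..., a_4) in the standard basis. For each basis vector v_i, ℓ(v_i) = <v_i, a> is a linear equation in the a_j's. Collect the n equations into a matrix system V a = ℓ, where row i of V is v_i (expressed in the standard basis). Since V is invertible (lower-triangular with 1s on the diagonal, up to permutation), solve by back-substitution:
  V =
[[0, 1, 1, 0],
 [1, 1, 0, 0],
 [1, 0, 0, 0],
 [1, 1, 1, 1]]
  V a = (1, 1, 0, 0)
Solving gives a = (0, 1, 0, -1).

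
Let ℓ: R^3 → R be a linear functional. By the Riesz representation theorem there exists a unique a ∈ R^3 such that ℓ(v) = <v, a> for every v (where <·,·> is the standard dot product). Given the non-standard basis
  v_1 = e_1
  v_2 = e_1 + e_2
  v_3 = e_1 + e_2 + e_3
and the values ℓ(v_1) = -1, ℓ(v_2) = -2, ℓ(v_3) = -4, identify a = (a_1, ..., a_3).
a = (-1, -1, -2)

Write a = (a_1, ..., a_3) in the standard basis. For each basis vector v_i, ℓ(v_i) = <v_i, a> is a linear equation in the a_j's. Collect the n equations into a matrix system V a = ℓ, where row i of V is v_i (expressed in the standard basis). Since V is invertible (lower-triangular with 1s on the diagonal, up to permutation), solve by back-substitution:
  V =
[[1, 0, 0],
 [1, 1, 0],
 [1, 1, 1]]
  V a = (-1, -2, -4)
Solving gives a = (-1, -1, -2).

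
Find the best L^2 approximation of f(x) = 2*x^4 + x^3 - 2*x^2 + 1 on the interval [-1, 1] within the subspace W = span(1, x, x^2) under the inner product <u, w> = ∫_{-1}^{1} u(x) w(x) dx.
g(x) = -2*x^2/7 + 3*x/5 + 29/35

The best approximation g ∈ W is the orthogonal projection of f onto W. Writing g = a_0 + a_1 x + a_2 x^2, the coefficients solve the normal equations G · a = b where
  G_{ij} = <φ_i, φ_j> and b_i = <f, φ_i>, with φ_0 = 1, φ_1 = x, φ_2 = x^2.
G =
  [2, 0, 2/3]
  [0, 2/3, 0]
  [2/3, 0, 2/5],
b = (22/15, 2/5, 46/105).
Solving gives a_0 = 29/35, a_1 = 3/5, a_2 = -2/7, so
  g(x) = -2*x^2/7 + 3*x/5 + 29/35.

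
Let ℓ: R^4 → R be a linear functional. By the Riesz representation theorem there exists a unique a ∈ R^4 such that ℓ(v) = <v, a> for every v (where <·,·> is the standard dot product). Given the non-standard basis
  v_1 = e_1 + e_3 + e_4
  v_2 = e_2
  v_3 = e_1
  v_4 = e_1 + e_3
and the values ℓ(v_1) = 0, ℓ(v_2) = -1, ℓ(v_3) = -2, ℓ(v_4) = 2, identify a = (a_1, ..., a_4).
a = (-2, -1, 4, -2)

Write a = (a_1, ..., a_4) in the standard basis. For each basis vector v_i, ℓ(v_i) = <v_i, a> is a linear equation in the a_j's. Collect the n equations into a matrix system V a = ℓ, where row i of V is v_i (expressed in the standard basis). Since V is invertible (lower-triangular with 1s on the diagonal, up to permutation), solve by back-substitution:
  V =
[[1, 0, 1, 1],
 [0, 1, 0, 0],
 [1, 0, 0, 0],
 [1, 0, 1, 0]]
  V a = (0, -1, -2, 2)
Solving gives a = (-2, -1, 4, -2).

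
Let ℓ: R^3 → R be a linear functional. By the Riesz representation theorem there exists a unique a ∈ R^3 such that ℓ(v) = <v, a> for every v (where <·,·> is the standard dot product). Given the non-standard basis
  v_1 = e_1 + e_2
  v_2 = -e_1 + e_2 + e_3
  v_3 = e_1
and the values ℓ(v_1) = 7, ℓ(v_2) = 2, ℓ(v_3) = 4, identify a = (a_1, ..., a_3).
a = (4, 3, 3)

Write a = (a_1, ..., a_3) in the standard basis. For each basis vector v_i, ℓ(v_i) = <v_i, a> is a linear equation in the a_j's. Collect the n equations into a matrix system V a = ℓ, where row i of V is v_i (expressed in the standard basis). Since V is invertible (lower-triangular with 1s on the diagonal, up to permutation), solve by back-substitution:
  V =
[[1, 1, 0],
 [-1, 1, 1],
 [1, 0, 0]]
  V a = (7, 2, 4)
Solving gives a = (4, 3, 3).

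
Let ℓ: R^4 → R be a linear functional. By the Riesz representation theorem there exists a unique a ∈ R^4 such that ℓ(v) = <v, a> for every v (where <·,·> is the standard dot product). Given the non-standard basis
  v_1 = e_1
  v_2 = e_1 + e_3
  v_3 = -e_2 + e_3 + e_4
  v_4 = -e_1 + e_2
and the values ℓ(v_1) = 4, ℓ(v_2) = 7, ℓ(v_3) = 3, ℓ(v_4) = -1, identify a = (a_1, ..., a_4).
a = (4, 3, 3, 3)

Write a = (a_1, ..., a_4) in the standard basis. For each basis vector v_i, ℓ(v_i) = <v_i, a> is a linear equation in the a_j's. Collect the n equations into a matrix system V a = ℓ, where row i of V is v_i (expressed in the standard basis). Since V is invertible (lower-triangular with 1s on the diagonal, up to permutation), solve by back-substitution:
  V =
[[1, 0, 0, 0],
 [1, 0, 1, 0],
 [0, -1, 1, 1],
 [-1, 1, 0, 0]]
  V a = (4, 7, 3, -1)
Solving gives a = (4, 3, 3, 3).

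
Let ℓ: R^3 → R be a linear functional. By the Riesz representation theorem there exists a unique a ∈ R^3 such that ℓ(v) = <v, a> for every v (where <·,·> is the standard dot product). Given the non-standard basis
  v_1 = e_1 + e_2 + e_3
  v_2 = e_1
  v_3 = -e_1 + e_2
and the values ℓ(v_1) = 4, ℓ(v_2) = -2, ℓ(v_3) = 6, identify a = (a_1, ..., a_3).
a = (-2, 4, 2)

Write a = (a_1, ..., a_3) in the standard basis. For each basis vector v_i, ℓ(v_i) = <v_i, a> is a linear equation in the a_j's. Collect the n equations into a matrix system V a = ℓ, where row i of V is v_i (expressed in the standard basis). Since V is invertible (lower-triangular with 1s on the diagonal, up to permutation), solve by back-substitution:
  V =
[[1, 1, 1],
 [1, 0, 0],
 [-1, 1, 0]]
  V a = (4, -2, 6)
Solving gives a = (-2, 4, 2).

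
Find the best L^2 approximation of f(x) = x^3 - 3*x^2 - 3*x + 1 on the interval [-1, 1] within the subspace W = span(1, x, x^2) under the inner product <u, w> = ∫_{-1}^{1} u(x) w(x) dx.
g(x) = -3*x^2 - 12*x/5 + 1

The best approximation g ∈ W is the orthogonal projection of f onto W. Writing g = a_0 + a_1 x + a_2 x^2, the coefficients solve the normal equations G · a = b where
  G_{ij} = <φ_i, φ_j> and b_i = <f, φ_i>, with φ_0 = 1, φ_1 = x, φ_2 = x^2.
G =
  [2, 0, 2/3]
  [0, 2/3, 0]
  [2/3, 0, 2/5],
b = (0, -8/5, -8/15).
Solving gives a_0 = 1, a_1 = -12/5, a_2 = -3, so
  g(x) = -3*x^2 - 12*x/5 + 1.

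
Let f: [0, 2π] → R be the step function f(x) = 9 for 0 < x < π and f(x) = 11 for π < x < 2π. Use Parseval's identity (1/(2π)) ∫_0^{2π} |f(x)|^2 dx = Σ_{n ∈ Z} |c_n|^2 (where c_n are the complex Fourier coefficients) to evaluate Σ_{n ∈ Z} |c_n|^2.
Σ |c_n|^2 = 101

Parseval equates the L^2 energy of f (normalised by 1/(2π)) with the ℓ^2 sum of its Fourier coefficients: (1/(2π)) ∫_0^{2π} |f|^2 = Σ |c_n|^2.
Compute the left side: (1/(2π)) [∫_0^π 9^2 dx + ∫_π^{2π} 11^2 dx] = (1/(2π)) · (81π + 121π) = (81 + 121)/2 = 101.
So Σ_{n ∈ Z} |c_n|^2 = 101.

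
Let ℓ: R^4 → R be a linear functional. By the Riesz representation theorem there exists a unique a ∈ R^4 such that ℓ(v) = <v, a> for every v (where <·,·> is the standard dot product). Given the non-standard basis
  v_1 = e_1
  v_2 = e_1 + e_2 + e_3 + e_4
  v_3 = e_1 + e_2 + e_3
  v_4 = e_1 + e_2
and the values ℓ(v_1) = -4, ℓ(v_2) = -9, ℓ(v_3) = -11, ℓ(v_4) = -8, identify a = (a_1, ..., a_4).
a = (-4, -4, -3, 2)

Write a = (a_1, ..., a_4) in the standard basis. For each basis vector v_i, ℓ(v_i) = <v_i, a> is a linear equation in the a_j's. Collect the n equations into a matrix system V a = ℓ, where row i of V is v_i (expressed in the standard basis). Since V is invertible (lower-triangular with 1s on the diagonal, up to permutation), solve by back-substitution:
  V =
[[1, 0, 0, 0],
 [1, 1, 1, 1],
 [1, 1, 1, 0],
 [1, 1, 0, 0]]
  V a = (-4, -9, -11, -8)
Solving gives a = (-4, -4, -3, 2).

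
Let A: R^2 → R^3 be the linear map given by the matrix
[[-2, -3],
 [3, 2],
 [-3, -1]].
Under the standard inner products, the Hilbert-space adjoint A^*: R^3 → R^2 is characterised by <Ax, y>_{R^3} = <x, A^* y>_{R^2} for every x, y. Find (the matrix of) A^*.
A^* = A^T =
[[-2, 3, -3],
 [-3, 2, -1]]

For real matrices with standard dot products, the defining identity <Ax, y> = <x, A^* y> gives (Ax)^T y = x^T (A^*) y, i.e. x^T A^T y = x^T (A^*) y. Since this holds for all x, y, we must have A^* = A^T. Therefore
A^* =
[[-2, 3, -3],
 [-3, 2, -1]].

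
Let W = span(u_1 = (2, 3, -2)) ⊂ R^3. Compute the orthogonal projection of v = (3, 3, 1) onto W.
proj_W(v) = (26/17, 39/17, -26/17)

Set up U = [u_1 | ... | u_1] ∈ R^(3×1). The projector onto W = col(U) is P = U (U^T U)^(-1) U^T.
Compute U^T U =
  [17],
and U^T v = (13).
Solve U^T U · c = U^T v for the coefficients: c = (13/17). The projection is proj_W(v) = U c.
Check: (v - proj_W(v)) · u_1 = 0  (should be 0).
Result: proj_W(v) = (26/17, 39/17, -26/17).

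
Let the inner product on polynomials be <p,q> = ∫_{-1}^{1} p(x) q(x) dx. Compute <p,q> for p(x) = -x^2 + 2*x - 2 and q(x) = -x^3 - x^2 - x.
<p,q> = -2/5

Expand the product: p(x)·q(x) = x^5 - x^4 + x^3 + 2*x.
∫_{-1}^{1} of each monomial x^k gives [2/(k+1) if k even, 0 if k odd]. Integrating term-by-term (or equivalently evaluating the antiderivative F(x) = x^6/6 - x^5/5 + x^4/4 + x^2 at the endpoints):
  F(1) − F(−1) = 73/60 − (97/60) = -2/5.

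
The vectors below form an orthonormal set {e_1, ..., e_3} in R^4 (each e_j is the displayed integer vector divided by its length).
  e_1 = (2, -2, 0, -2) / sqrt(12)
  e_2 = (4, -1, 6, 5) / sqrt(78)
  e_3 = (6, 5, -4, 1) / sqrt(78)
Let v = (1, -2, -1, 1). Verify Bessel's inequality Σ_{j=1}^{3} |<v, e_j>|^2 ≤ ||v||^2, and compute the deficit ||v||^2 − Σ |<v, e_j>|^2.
Σ |<v, e_j>|^2 = 5/3; ||v||^2 = 7; deficit = 16/3

Write each e_j = u_j / sqrt(<u_j, u_j>) where u_j is the displayed integer vector. Then <v, e_j> = <v, u_j> / sqrt(<u_j, u_j>), so |<v, e_j>|^2 = <v, u_j>^2 / <u_j, u_j>.
Coefficients: <v, e_1> = 4/sqrt(12), <v, e_2> = 5/sqrt(78), <v, e_3> = 1/sqrt(78).
Square and sum: Σ |<v, e_j>|^2 = 5/3.
Compute ||v||^2 = v·v = 7.
Deficit = 7 − 5/3 = 16/3 ≥ 0, confirming Bessel's inequality. (The deficit equals ||v − Σ <v,e_j> e_j||^2, the squared distance from v to span{e_j}.)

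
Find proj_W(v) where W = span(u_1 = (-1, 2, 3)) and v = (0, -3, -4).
proj_W(v) = (9/7, -18/7, -27/7)

Set up U = [u_1 | ... | u_1] ∈ R^(3×1). The projector onto W = col(U) is P = U (U^T U)^(-1) U^T.
Compute U^T U =
  [14],
and U^T v = (-18).
Solve U^T U · c = U^T v for the coefficients: c = (-9/7). The projection is proj_W(v) = U c.
Check: (v - proj_W(v)) · u_1 = 0  (should be 0).
Result: proj_W(v) = (9/7, -18/7, -27/7).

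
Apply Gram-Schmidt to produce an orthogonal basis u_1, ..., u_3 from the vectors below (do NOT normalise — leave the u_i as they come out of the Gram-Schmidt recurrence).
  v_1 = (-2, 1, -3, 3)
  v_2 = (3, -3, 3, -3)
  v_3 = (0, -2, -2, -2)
Orthogonal basis:
  u_1 = (-2, 1, -3, 3)
  u_2 = (15/23, -42/23, -12/23, 12/23)
  u_3 = (-8/11, -4/11, -20/11, -24/11)

Apply the Gram-Schmidt recurrence
  u_1 = v_1
  u_i = v_i − Σ_{j<i} ((v_i · u_j) / (u_j · u_j)) · u_j.

Step by step this gives:
  u_1 = (-2, 1, -3, 3)
  u_2 = (15/23, -42/23, -12/23, 12/23)
  u_3 = (-8/11, -4/11, -20/11, -24/11)

Orthogonality check:
  u_2 · u_1 = 0 (should be 0)
  u_3 · u_1 = 0 (should be 0)
  u_3 · u_2 = 0 (should be 0)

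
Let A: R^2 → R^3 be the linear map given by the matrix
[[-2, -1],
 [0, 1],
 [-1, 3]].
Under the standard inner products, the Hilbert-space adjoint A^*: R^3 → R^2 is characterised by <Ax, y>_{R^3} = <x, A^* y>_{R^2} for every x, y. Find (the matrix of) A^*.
A^* = A^T =
[[-2, 0, -1],
 [-1, 1, 3]]

For real matrices with standard dot products, the defining identity <Ax, y> = <x, A^* y> gives (Ax)^T y = x^T (A^*) y, i.e. x^T A^T y = x^T (A^*) y. Since this holds for all x, y, we must have A^* = A^T. Therefore
A^* =
[[-2, 0, -1],
 [-1, 1, 3]].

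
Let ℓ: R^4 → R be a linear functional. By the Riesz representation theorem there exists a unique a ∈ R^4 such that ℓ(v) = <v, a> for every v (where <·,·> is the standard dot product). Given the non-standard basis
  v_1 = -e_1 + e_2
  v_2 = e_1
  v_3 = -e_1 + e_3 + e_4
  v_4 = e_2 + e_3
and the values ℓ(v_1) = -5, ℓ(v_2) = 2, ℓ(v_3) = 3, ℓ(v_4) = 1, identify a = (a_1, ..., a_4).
a = (2, -3, 4, 1)

Write a = (a_1, ..., a_4) in the standard basis. For each basis vector v_i, ℓ(v_i) = <v_i, a> is a linear equation in the a_j's. Collect the n equations into a matrix system V a = ℓ, where row i of V is v_i (expressed in the standard basis). Since V is invertible (lower-triangular with 1s on the diagonal, up to permutation), solve by back-substitution:
  V =
[[-1, 1, 0, 0],
 [1, 0, 0, 0],
 [-1, 0, 1, 1],
 [0, 1, 1, 0]]
  V a = (-5, 2, 3, 1)
Solving gives a = (2, -3, 4, 1).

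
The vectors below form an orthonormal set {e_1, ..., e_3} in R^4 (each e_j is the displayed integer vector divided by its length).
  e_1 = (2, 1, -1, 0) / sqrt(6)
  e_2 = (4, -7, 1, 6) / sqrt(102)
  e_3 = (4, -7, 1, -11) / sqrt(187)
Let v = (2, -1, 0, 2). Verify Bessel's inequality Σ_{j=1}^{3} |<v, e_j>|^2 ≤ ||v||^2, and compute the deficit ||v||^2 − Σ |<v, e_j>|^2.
Σ |<v, e_j>|^2 = 98/11; ||v||^2 = 9; deficit = 1/11

Write each e_j = u_j / sqrt(<u_j, u_j>) where u_j is the displayed integer vector. Then <v, e_j> = <v, u_j> / sqrt(<u_j, u_j>), so |<v, e_j>|^2 = <v, u_j>^2 / <u_j, u_j>.
Coefficients: <v, e_1> = 3/sqrt(6), <v, e_2> = 27/sqrt(102), <v, e_3> = -7/sqrt(187).
Square and sum: Σ |<v, e_j>|^2 = 98/11.
Compute ||v||^2 = v·v = 9.
Deficit = 9 − 98/11 = 1/11 ≥ 0, confirming Bessel's inequality. (The deficit equals ||v − Σ <v,e_j> e_j||^2, the squared distance from v to span{e_j}.)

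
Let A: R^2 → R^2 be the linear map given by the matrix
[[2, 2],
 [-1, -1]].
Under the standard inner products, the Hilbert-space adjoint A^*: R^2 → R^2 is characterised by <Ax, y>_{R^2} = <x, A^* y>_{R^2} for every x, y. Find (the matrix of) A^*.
A^* = A^T =
[[2, -1],
 [2, -1]]

For real matrices with standard dot products, the defining identity <Ax, y> = <x, A^* y> gives (Ax)^T y = x^T (A^*) y, i.e. x^T A^T y = x^T (A^*) y. Since this holds for all x, y, we must have A^* = A^T. Therefore
A^* =
[[2, -1],
 [2, -1]].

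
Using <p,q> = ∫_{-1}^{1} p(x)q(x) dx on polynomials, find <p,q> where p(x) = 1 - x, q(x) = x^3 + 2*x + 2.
<p,q> = 34/15

Expand the product: p(x)·q(x) = -x^4 + x^3 - 2*x^2 + 2.
∫_{-1}^{1} of each monomial x^k gives [2/(k+1) if k even, 0 if k odd]. Integrating term-by-term (or equivalently evaluating the antiderivative F(x) = -x^5/5 + x^4/4 - 2*x^3/3 + 2*x at the endpoints):
  F(1) − F(−1) = 83/60 − (-53/60) = 34/15.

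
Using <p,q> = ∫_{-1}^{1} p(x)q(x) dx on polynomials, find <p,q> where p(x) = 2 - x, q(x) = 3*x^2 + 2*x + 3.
<p,q> = 44/3

Expand the product: p(x)·q(x) = -3*x^3 + 4*x^2 + x + 6.
∫_{-1}^{1} of each monomial x^k gives [2/(k+1) if k even, 0 if k odd]. Integrating term-by-term (or equivalently evaluating the antiderivative F(x) = -3*x^4/4 + 4*x^3/3 + x^2/2 + 6*x at the endpoints):
  F(1) − F(−1) = 85/12 − (-91/12) = 44/3.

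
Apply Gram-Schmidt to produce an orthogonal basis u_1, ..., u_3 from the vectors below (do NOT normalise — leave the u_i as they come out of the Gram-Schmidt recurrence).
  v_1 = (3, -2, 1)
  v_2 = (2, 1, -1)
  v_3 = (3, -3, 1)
Orthogonal basis:
  u_1 = (3, -2, 1)
  u_2 = (19/14, 10/7, -17/14)
  u_3 = (-1/15, -1/3, -7/15)

Apply the Gram-Schmidt recurrence
  u_1 = v_1
  u_i = v_i − Σ_{j<i} ((v_i · u_j) / (u_j · u_j)) · u_j.

Step by step this gives:
  u_1 = (3, -2, 1)
  u_2 = (19/14, 10/7, -17/14)
  u_3 = (-1/15, -1/3, -7/15)

Orthogonality check:
  u_2 · u_1 = 0 (should be 0)
  u_3 · u_1 = 0 (should be 0)
  u_3 · u_2 = 0 (should be 0)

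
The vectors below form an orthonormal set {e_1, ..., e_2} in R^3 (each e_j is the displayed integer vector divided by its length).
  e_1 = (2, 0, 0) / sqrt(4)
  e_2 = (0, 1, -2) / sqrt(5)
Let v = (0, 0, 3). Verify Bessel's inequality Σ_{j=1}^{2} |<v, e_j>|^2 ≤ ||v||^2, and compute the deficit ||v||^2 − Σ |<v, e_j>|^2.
Σ |<v, e_j>|^2 = 36/5; ||v||^2 = 9; deficit = 9/5

Write each e_j = u_j / sqrt(<u_j, u_j>) where u_j is the displayed integer vector. Then <v, e_j> = <v, u_j> / sqrt(<u_j, u_j>), so |<v, e_j>|^2 = <v, u_j>^2 / <u_j, u_j>.
Coefficients: <v, e_1> = 0/sqrt(4), <v, e_2> = -6/sqrt(5).
Square and sum: Σ |<v, e_j>|^2 = 36/5.
Compute ||v||^2 = v·v = 9.
Deficit = 9 − 36/5 = 9/5 ≥ 0, confirming Bessel's inequality. (The deficit equals ||v − Σ <v,e_j> e_j||^2, the squared distance from v to span{e_j}.)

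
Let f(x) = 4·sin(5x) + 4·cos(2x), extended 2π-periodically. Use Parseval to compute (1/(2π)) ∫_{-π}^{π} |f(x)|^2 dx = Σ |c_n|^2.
Σ |c_n|^2 = 16

Expand |f|^2 and use orthogonality of {sin(nx), cos(mx)} on [-π, π]:
  ∫_{-π}^{π} sin(nx)^2 dx = π, ∫ cos(mx)^2 dx = π, and cross terms integrate to 0.
So ∫_{-π}^{π} f(x)^2 dx = 4^2 · π + 4^2 · π = (16 + 16)π.
Divide by 2π: (16 + 16)/2 = 16.
By Parseval, this equals Σ |c_n|^2.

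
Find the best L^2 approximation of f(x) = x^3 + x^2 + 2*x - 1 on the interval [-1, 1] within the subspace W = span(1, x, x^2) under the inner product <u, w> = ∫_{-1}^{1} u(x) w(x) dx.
g(x) = x^2 + 13*x/5 - 1

The best approximation g ∈ W is the orthogonal projection of f onto W. Writing g = a_0 + a_1 x + a_2 x^2, the coefficients solve the normal equations G · a = b where
  G_{ij} = <φ_i, φ_j> and b_i = <f, φ_i>, with φ_0 = 1, φ_1 = x, φ_2 = x^2.
G =
  [2, 0, 2/3]
  [0, 2/3, 0]
  [2/3, 0, 2/5],
b = (-4/3, 26/15, -4/15).
Solving gives a_0 = -1, a_1 = 13/5, a_2 = 1, so
  g(x) = x^2 + 13*x/5 - 1.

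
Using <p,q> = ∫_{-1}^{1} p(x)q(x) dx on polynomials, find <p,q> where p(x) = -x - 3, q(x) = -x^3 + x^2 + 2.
<p,q> = -68/5

Expand the product: p(x)·q(x) = x^4 + 2*x^3 - 3*x^2 - 2*x - 6.
∫_{-1}^{1} of each monomial x^k gives [2/(k+1) if k even, 0 if k odd]. Integrating term-by-term (or equivalently evaluating the antiderivative F(x) = x^5/5 + x^4/2 - x^3 - x^2 - 6*x at the endpoints):
  F(1) − F(−1) = -73/10 − (63/10) = -68/5.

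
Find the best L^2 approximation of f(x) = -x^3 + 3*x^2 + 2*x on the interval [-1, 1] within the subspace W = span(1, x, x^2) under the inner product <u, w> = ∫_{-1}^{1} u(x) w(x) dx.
g(x) = 3*x^2 + 7*x/5

The best approximation g ∈ W is the orthogonal projection of f onto W. Writing g = a_0 + a_1 x + a_2 x^2, the coefficients solve the normal equations G · a = b where
  G_{ij} = <φ_i, φ_j> and b_i = <f, φ_i>, with φ_0 = 1, φ_1 = x, φ_2 = x^2.
G =
  [2, 0, 2/3]
  [0, 2/3, 0]
  [2/3, 0, 2/5],
b = (2, 14/15, 6/5).
Solving gives a_0 = 0, a_1 = 7/5, a_2 = 3, so
  g(x) = 3*x^2 + 7*x/5.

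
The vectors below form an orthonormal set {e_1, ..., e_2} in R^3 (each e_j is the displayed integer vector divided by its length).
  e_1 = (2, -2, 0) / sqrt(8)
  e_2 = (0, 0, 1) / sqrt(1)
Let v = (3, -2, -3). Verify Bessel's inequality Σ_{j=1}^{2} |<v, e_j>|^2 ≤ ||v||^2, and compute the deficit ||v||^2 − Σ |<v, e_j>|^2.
Σ |<v, e_j>|^2 = 43/2; ||v||^2 = 22; deficit = 1/2

Write each e_j = u_j / sqrt(<u_j, u_j>) where u_j is the displayed integer vector. Then <v, e_j> = <v, u_j> / sqrt(<u_j, u_j>), so |<v, e_j>|^2 = <v, u_j>^2 / <u_j, u_j>.
Coefficients: <v, e_1> = 10/sqrt(8), <v, e_2> = -3/sqrt(1).
Square and sum: Σ |<v, e_j>|^2 = 43/2.
Compute ||v||^2 = v·v = 22.
Deficit = 22 − 43/2 = 1/2 ≥ 0, confirming Bessel's inequality. (The deficit equals ||v − Σ <v,e_j> e_j||^2, the squared distance from v to span{e_j}.)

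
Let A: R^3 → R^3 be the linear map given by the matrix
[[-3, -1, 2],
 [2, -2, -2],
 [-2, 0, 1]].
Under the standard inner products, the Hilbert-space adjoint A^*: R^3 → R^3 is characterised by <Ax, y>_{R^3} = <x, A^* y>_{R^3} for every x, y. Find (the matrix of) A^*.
A^* = A^T =
[[-3, 2, -2],
 [-1, -2, 0],
 [2, -2, 1]]

For real matrices with standard dot products, the defining identity <Ax, y> = <x, A^* y> gives (Ax)^T y = x^T (A^*) y, i.e. x^T A^T y = x^T (A^*) y. Since this holds for all x, y, we must have A^* = A^T. Therefore
A^* =
[[-3, 2, -2],
 [-1, -2, 0],
 [2, -2, 1]].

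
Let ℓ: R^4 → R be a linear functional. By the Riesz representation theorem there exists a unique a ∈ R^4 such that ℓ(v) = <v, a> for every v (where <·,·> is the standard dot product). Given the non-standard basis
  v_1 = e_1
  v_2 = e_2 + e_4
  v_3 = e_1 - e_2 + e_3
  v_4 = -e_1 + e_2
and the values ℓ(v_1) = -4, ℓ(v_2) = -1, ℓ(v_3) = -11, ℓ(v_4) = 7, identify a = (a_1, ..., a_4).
a = (-4, 3, -4, -4)

Write a = (a_1, ..., a_4) in the standard basis. For each basis vector v_i, ℓ(v_i) = <v_i, a> is a linear equation in the a_j's. Collect the n equations into a matrix system V a = ℓ, where row i of V is v_i (expressed in the standard basis). Since V is invertible (lower-triangular with 1s on the diagonal, up to permutation), solve by back-substitution:
  V =
[[1, 0, 0, 0],
 [0, 1, 0, 1],
 [1, -1, 1, 0],
 [-1, 1, 0, 0]]
  V a = (-4, -1, -11, 7)
Solving gives a = (-4, 3, -4, -4).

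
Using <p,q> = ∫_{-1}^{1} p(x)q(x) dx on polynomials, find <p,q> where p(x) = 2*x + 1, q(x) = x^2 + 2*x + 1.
<p,q> = 16/3

Expand the product: p(x)·q(x) = 2*x^3 + 5*x^2 + 4*x + 1.
∫_{-1}^{1} of each monomial x^k gives [2/(k+1) if k even, 0 if k odd]. Integrating term-by-term (or equivalently evaluating the antiderivative F(x) = x^4/2 + 5*x^3/3 + 2*x^2 + x at the endpoints):
  F(1) − F(−1) = 31/6 − (-1/6) = 16/3.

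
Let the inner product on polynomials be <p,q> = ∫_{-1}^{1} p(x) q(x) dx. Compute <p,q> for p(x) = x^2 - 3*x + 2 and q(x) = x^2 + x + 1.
<p,q> = 22/5

Expand the product: p(x)·q(x) = x^4 - 2*x^3 - x + 2.
∫_{-1}^{1} of each monomial x^k gives [2/(k+1) if k even, 0 if k odd]. Integrating term-by-term (or equivalently evaluating the antiderivative F(x) = x^5/5 - x^4/2 - x^2/2 + 2*x at the endpoints):
  F(1) − F(−1) = 6/5 − (-16/5) = 22/5.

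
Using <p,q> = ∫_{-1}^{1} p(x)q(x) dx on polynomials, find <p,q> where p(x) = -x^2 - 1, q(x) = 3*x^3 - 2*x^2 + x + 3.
<p,q> = -88/15

Expand the product: p(x)·q(x) = -3*x^5 + 2*x^4 - 4*x^3 - x^2 - x - 3.
∫_{-1}^{1} of each monomial x^k gives [2/(k+1) if k even, 0 if k odd]. Integrating term-by-term (or equivalently evaluating the antiderivative F(x) = -x^6/2 + 2*x^5/5 - x^4 - x^3/3 - x^2/2 - 3*x at the endpoints):
  F(1) − F(−1) = -74/15 − (14/15) = -88/15.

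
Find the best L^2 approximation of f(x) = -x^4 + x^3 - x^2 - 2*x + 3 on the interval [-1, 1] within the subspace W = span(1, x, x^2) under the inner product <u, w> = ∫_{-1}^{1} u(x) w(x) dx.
g(x) = -13*x^2/7 - 7*x/5 + 108/35

The best approximation g ∈ W is the orthogonal projection of f onto W. Writing g = a_0 + a_1 x + a_2 x^2, the coefficients solve the normal equations G · a = b where
  G_{ij} = <φ_i, φ_j> and b_i = <f, φ_i>, with φ_0 = 1, φ_1 = x, φ_2 = x^2.
G =
  [2, 0, 2/3]
  [0, 2/3, 0]
  [2/3, 0, 2/5],
b = (74/15, -14/15, 46/35).
Solving gives a_0 = 108/35, a_1 = -7/5, a_2 = -13/7, so
  g(x) = -13*x^2/7 - 7*x/5 + 108/35.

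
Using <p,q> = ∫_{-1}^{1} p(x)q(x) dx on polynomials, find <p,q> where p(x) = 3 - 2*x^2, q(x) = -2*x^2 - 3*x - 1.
<p,q> = -106/15

Expand the product: p(x)·q(x) = 4*x^4 + 6*x^3 - 4*x^2 - 9*x - 3.
∫_{-1}^{1} of each monomial x^k gives [2/(k+1) if k even, 0 if k odd]. Integrating term-by-term (or equivalently evaluating the antiderivative F(x) = 4*x^5/5 + 3*x^4/2 - 4*x^3/3 - 9*x^2/2 - 3*x at the endpoints):
  F(1) − F(−1) = -98/15 − (8/15) = -106/15.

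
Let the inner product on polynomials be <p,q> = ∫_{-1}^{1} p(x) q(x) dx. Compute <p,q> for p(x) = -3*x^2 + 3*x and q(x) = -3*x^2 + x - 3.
<p,q> = 58/5

Expand the product: p(x)·q(x) = 9*x^4 - 12*x^3 + 12*x^2 - 9*x.
∫_{-1}^{1} of each monomial x^k gives [2/(k+1) if k even, 0 if k odd]. Integrating term-by-term (or equivalently evaluating the antiderivative F(x) = 9*x^5/5 - 3*x^4 + 4*x^3 - 9*x^2/2 at the endpoints):
  F(1) − F(−1) = -17/10 − (-133/10) = 58/5.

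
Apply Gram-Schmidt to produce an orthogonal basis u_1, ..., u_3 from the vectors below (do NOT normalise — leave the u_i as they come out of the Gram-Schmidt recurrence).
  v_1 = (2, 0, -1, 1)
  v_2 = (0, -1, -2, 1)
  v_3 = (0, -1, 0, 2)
Orthogonal basis:
  u_1 = (2, 0, -1, 1)
  u_2 = (-1, -1, -3/2, 1/2)
  u_3 = (-2/9, -5/9, 1, 13/9)

Apply the Gram-Schmidt recurrence
  u_1 = v_1
  u_i = v_i − Σ_{j<i} ((v_i · u_j) / (u_j · u_j)) · u_j.

Step by step this gives:
  u_1 = (2, 0, -1, 1)
  u_2 = (-1, -1, -3/2, 1/2)
  u_3 = (-2/9, -5/9, 1, 13/9)

Orthogonality check:
  u_2 · u_1 = 0 (should be 0)
  u_3 · u_1 = 0 (should be 0)
  u_3 · u_2 = 0 (should be 0)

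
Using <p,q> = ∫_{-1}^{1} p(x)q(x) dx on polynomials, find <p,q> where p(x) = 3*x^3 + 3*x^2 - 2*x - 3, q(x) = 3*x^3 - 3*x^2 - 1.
<p,q> = 46/7

Expand the product: p(x)·q(x) = 9*x^6 - 15*x^4 - 6*x^3 + 6*x^2 + 2*x + 3.
∫_{-1}^{1} of each monomial x^k gives [2/(k+1) if k even, 0 if k odd]. Integrating term-by-term (or equivalently evaluating the antiderivative F(x) = 9*x^7/7 - 3*x^5 - 3*x^4/2 + 2*x^3 + x^2 + 3*x at the endpoints):
  F(1) − F(−1) = 39/14 − (-53/14) = 46/7.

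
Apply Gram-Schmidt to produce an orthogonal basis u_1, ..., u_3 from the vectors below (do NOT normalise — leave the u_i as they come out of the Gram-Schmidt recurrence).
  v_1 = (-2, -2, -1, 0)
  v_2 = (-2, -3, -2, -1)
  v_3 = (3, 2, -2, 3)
Orthogonal basis:
  u_1 = (-2, -2, -1, 0)
  u_2 = (2/3, -1/3, -2/3, -1)
  u_3 = (4/3, 1/6, -3, 17/6)

Apply the Gram-Schmidt recurrence
  u_1 = v_1
  u_i = v_i − Σ_{j<i} ((v_i · u_j) / (u_j · u_j)) · u_j.

Step by step this gives:
  u_1 = (-2, -2, -1, 0)
  u_2 = (2/3, -1/3, -2/3, -1)
  u_3 = (4/3, 1/6, -3, 17/6)

Orthogonality check:
  u_2 · u_1 = 0 (should be 0)
  u_3 · u_1 = 0 (should be 0)
  u_3 · u_2 = 0 (should be 0)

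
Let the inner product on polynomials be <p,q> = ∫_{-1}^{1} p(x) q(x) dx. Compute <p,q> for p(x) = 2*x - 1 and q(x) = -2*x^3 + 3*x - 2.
<p,q> = 32/5

Expand the product: p(x)·q(x) = -4*x^4 + 2*x^3 + 6*x^2 - 7*x + 2.
∫_{-1}^{1} of each monomial x^k gives [2/(k+1) if k even, 0 if k odd]. Integrating term-by-term (or equivalently evaluating the antiderivative F(x) = -4*x^5/5 + x^4/2 + 2*x^3 - 7*x^2/2 + 2*x at the endpoints):
  F(1) − F(−1) = 1/5 − (-31/5) = 32/5.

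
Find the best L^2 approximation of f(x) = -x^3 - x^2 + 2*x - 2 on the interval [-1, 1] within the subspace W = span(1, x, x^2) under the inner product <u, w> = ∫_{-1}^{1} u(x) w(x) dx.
g(x) = -x^2 + 7*x/5 - 2

The best approximation g ∈ W is the orthogonal projection of f onto W. Writing g = a_0 + a_1 x + a_2 x^2, the coefficients solve the normal equations G · a = b where
  G_{ij} = <φ_i, φ_j> and b_i = <f, φ_i>, with φ_0 = 1, φ_1 = x, φ_2 = x^2.
G =
  [2, 0, 2/3]
  [0, 2/3, 0]
  [2/3, 0, 2/5],
b = (-14/3, 14/15, -26/15).
Solving gives a_0 = -2, a_1 = 7/5, a_2 = -1, so
  g(x) = -x^2 + 7*x/5 - 2.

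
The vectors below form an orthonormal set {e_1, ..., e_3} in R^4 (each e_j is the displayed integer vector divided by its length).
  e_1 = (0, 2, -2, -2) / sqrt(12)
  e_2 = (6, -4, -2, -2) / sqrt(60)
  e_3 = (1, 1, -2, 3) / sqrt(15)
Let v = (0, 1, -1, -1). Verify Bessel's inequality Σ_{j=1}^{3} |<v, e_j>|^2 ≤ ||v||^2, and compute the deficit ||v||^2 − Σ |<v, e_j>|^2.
Σ |<v, e_j>|^2 = 3; ||v||^2 = 3; deficit = 0

Write each e_j = u_j / sqrt(<u_j, u_j>) where u_j is the displayed integer vector. Then <v, e_j> = <v, u_j> / sqrt(<u_j, u_j>), so |<v, e_j>|^2 = <v, u_j>^2 / <u_j, u_j>.
Coefficients: <v, e_1> = 6/sqrt(12), <v, e_2> = 0/sqrt(60), <v, e_3> = 0/sqrt(15).
Square and sum: Σ |<v, e_j>|^2 = 3.
Compute ||v||^2 = v·v = 3.
Deficit = 3 − 3 = 0 ≥ 0, confirming Bessel's inequality. (The deficit equals ||v − Σ <v,e_j> e_j||^2, the squared distance from v to span{e_j}.)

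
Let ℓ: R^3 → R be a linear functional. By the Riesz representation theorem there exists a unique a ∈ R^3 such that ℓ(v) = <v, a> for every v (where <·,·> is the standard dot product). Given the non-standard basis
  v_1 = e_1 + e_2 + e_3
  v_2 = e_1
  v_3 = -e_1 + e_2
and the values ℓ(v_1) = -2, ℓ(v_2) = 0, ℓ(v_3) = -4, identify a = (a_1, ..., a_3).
a = (0, -4, 2)

Write a = (a_1, ..., a_3) in the standard basis. For each basis vector v_i, ℓ(v_i) = <v_i, a> is a linear equation in the a_j's. Collect the n equations into a matrix system V a = ℓ, where row i of V is v_i (expressed in the standard basis). Since V is invertible (lower-triangular with 1s on the diagonal, up to permutation), solve by back-substitution:
  V =
[[1, 1, 1],
 [1, 0, 0],
 [-1, 1, 0]]
  V a = (-2, 0, -4)
Solving gives a = (0, -4, 2).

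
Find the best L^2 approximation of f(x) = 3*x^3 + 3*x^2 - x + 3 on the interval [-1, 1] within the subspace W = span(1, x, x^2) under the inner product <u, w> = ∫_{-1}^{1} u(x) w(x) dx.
g(x) = 3*x^2 + 4*x/5 + 3

The best approximation g ∈ W is the orthogonal projection of f onto W. Writing g = a_0 + a_1 x + a_2 x^2, the coefficients solve the normal equations G · a = b where
  G_{ij} = <φ_i, φ_j> and b_i = <f, φ_i>, with φ_0 = 1, φ_1 = x, φ_2 = x^2.
G =
  [2, 0, 2/3]
  [0, 2/3, 0]
  [2/3, 0, 2/5],
b = (8, 8/15, 16/5).
Solving gives a_0 = 3, a_1 = 4/5, a_2 = 3, so
  g(x) = 3*x^2 + 4*x/5 + 3.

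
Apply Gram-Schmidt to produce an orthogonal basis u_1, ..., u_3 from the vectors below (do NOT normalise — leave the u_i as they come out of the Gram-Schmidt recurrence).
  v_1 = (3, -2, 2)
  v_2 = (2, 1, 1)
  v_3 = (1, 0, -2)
Orthogonal basis:
  u_1 = (3, -2, 2)
  u_2 = (16/17, 29/17, 5/17)
  u_3 = (12/11, -3/11, -21/11)

Apply the Gram-Schmidt recurrence
  u_1 = v_1
  u_i = v_i − Σ_{j<i} ((v_i · u_j) / (u_j · u_j)) · u_j.

Step by step this gives:
  u_1 = (3, -2, 2)
  u_2 = (16/17, 29/17, 5/17)
  u_3 = (12/11, -3/11, -21/11)

Orthogonality check:
  u_2 · u_1 = 0 (should be 0)
  u_3 · u_1 = 0 (should be 0)
  u_3 · u_2 = 0 (should be 0)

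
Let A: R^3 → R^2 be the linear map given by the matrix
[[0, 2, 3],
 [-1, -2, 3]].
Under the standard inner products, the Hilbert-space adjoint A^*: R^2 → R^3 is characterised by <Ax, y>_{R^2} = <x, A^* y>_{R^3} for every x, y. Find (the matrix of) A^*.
A^* = A^T =
[[0, -1],
 [2, -2],
 [3, 3]]

For real matrices with standard dot products, the defining identity <Ax, y> = <x, A^* y> gives (Ax)^T y = x^T (A^*) y, i.e. x^T A^T y = x^T (A^*) y. Since this holds for all x, y, we must have A^* = A^T. Therefore
A^* =
[[0, -1],
 [2, -2],
 [3, 3]].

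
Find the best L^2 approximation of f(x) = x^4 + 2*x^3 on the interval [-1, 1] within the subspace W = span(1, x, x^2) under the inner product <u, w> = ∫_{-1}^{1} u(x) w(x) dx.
g(x) = 6*x^2/7 + 6*x/5 - 3/35

The best approximation g ∈ W is the orthogonal projection of f onto W. Writing g = a_0 + a_1 x + a_2 x^2, the coefficients solve the normal equations G · a = b where
  G_{ij} = <φ_i, φ_j> and b_i = <f, φ_i>, with φ_0 = 1, φ_1 = x, φ_2 = x^2.
G =
  [2, 0, 2/3]
  [0, 2/3, 0]
  [2/3, 0, 2/5],
b = (2/5, 4/5, 2/7).
Solving gives a_0 = -3/35, a_1 = 6/5, a_2 = 6/7, so
  g(x) = 6*x^2/7 + 6*x/5 - 3/35.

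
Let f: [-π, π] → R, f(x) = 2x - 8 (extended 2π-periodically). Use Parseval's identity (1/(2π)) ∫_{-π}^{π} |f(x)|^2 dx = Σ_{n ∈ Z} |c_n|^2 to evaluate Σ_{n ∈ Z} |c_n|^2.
Σ |c_n|^2 = 4π^2/3 + 64

Expand and integrate term by term over [-π, π]:
  ∫ (2x)^2 dx = 4·(2π^3/3); ∫ 2·2·(-8)·x dx = 0 (odd integrand); ∫ (-8)^2 dx = 64·2π.
So (1/(2π)) ∫_{-π}^{π} (2x - 8)^2 dx = 4π^2/3 + 64 = 4π^2/3 + 64.
Parseval ⇒ Σ |c_n|^2 = 4π^2/3 + 64.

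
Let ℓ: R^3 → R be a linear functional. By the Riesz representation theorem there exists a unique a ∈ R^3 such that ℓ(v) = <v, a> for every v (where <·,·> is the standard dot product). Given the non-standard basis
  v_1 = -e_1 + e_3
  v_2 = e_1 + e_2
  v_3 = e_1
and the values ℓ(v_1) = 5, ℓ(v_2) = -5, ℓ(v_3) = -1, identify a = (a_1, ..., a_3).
a = (-1, -4, 4)

Write a = (a_1, ..., a_3) in the standard basis. For each basis vector v_i, ℓ(v_i) = <v_i, a> is a linear equation in the a_j's. Collect the n equations into a matrix system V a = ℓ, where row i of V is v_i (expressed in the standard basis). Since V is invertible (lower-triangular with 1s on the diagonal, up to permutation), solve by back-substitution:
  V =
[[-1, 0, 1],
 [1, 1, 0],
 [1, 0, 0]]
  V a = (5, -5, -1)
Solving gives a = (-1, -4, 4).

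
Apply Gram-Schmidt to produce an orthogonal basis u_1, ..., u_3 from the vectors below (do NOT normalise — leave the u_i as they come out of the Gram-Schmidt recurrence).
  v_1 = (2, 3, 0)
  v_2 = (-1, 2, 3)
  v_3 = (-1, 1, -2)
Orthogonal basis:
  u_1 = (2, 3, 0)
  u_2 = (-21/13, 14/13, 3)
  u_3 = (-261/166, 87/83, -203/166)

Apply the Gram-Schmidt recurrence
  u_1 = v_1
  u_i = v_i − Σ_{j<i} ((v_i · u_j) / (u_j · u_j)) · u_j.

Step by step this gives:
  u_1 = (2, 3, 0)
  u_2 = (-21/13, 14/13, 3)
  u_3 = (-261/166, 87/83, -203/166)

Orthogonality check:
  u_2 · u_1 = 0 (should be 0)
  u_3 · u_1 = 0 (should be 0)
  u_3 · u_2 = 0 (should be 0)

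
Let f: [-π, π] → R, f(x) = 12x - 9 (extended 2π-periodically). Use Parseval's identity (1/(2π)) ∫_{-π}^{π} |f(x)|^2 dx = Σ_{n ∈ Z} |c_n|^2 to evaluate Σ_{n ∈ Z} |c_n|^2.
Σ |c_n|^2 = 48π^2 + 81

Expand and integrate term by term over [-π, π]:
  ∫ (12x)^2 dx = 144·(2π^3/3); ∫ 2·12·(-9)·x dx = 0 (odd integrand); ∫ (-9)^2 dx = 81·2π.
So (1/(2π)) ∫_{-π}^{π} (12x - 9)^2 dx = 144π^2/3 + 81 = 48π^2 + 81.
Parseval ⇒ Σ |c_n|^2 = 48π^2 + 81.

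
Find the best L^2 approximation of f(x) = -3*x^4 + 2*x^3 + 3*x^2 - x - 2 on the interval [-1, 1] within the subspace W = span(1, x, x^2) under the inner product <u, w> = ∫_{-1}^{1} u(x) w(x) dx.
g(x) = 3*x^2/7 + x/5 - 61/35

The best approximation g ∈ W is the orthogonal projection of f onto W. Writing g = a_0 + a_1 x + a_2 x^2, the coefficients solve the normal equations G · a = b where
  G_{ij} = <φ_i, φ_j> and b_i = <f, φ_i>, with φ_0 = 1, φ_1 = x, φ_2 = x^2.
G =
  [2, 0, 2/3]
  [0, 2/3, 0]
  [2/3, 0, 2/5],
b = (-16/5, 2/15, -104/105).
Solving gives a_0 = -61/35, a_1 = 1/5, a_2 = 3/7, so
  g(x) = 3*x^2/7 + x/5 - 61/35.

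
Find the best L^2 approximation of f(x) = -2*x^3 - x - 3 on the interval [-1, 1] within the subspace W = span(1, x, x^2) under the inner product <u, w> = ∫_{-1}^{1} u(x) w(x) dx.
g(x) = -11*x/5 - 3

The best approximation g ∈ W is the orthogonal projection of f onto W. Writing g = a_0 + a_1 x + a_2 x^2, the coefficients solve the normal equations G · a = b where
  G_{ij} = <φ_i, φ_j> and b_i = <f, φ_i>, with φ_0 = 1, φ_1 = x, φ_2 = x^2.
G =
  [2, 0, 2/3]
  [0, 2/3, 0]
  [2/3, 0, 2/5],
b = (-6, -22/15, -2).
Solving gives a_0 = -3, a_1 = -11/5, a_2 = 0, so
  g(x) = -11*x/5 - 3.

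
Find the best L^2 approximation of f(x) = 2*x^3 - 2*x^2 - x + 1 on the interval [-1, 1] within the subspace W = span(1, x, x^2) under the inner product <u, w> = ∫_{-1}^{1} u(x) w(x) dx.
g(x) = -2*x^2 + x/5 + 1

The best approximation g ∈ W is the orthogonal projection of f onto W. Writing g = a_0 + a_1 x + a_2 x^2, the coefficients solve the normal equations G · a = b where
  G_{ij} = <φ_i, φ_j> and b_i = <f, φ_i>, with φ_0 = 1, φ_1 = x, φ_2 = x^2.
G =
  [2, 0, 2/3]
  [0, 2/3, 0]
  [2/3, 0, 2/5],
b = (2/3, 2/15, -2/15).
Solving gives a_0 = 1, a_1 = 1/5, a_2 = -2, so
  g(x) = -2*x^2 + x/5 + 1.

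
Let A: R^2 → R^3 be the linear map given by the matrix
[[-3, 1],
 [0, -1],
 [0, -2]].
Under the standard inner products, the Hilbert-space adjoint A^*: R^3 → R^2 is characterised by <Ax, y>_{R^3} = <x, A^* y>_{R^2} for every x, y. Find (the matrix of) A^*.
A^* = A^T =
[[-3, 0, 0],
 [1, -1, -2]]

For real matrices with standard dot products, the defining identity <Ax, y> = <x, A^* y> gives (Ax)^T y = x^T (A^*) y, i.e. x^T A^T y = x^T (A^*) y. Since this holds for all x, y, we must have A^* = A^T. Therefore
A^* =
[[-3, 0, 0],
 [1, -1, -2]].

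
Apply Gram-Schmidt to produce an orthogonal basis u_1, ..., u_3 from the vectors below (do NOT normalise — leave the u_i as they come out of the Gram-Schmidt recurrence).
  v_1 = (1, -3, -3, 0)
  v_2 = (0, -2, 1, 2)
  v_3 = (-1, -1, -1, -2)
Orthogonal basis:
  u_1 = (1, -3, -3, 0)
  u_2 = (-3/19, -29/19, 28/19, 2)
  u_3 = (-4/3, -8/9, 4/9, -10/9)

Apply the Gram-Schmidt recurrence
  u_1 = v_1
  u_i = v_i − Σ_{j<i} ((v_i · u_j) / (u_j · u_j)) · u_j.

Step by step this gives:
  u_1 = (1, -3, -3, 0)
  u_2 = (-3/19, -29/19, 28/19, 2)
  u_3 = (-4/3, -8/9, 4/9, -10/9)

Orthogonality check:
  u_2 · u_1 = 0 (should be 0)
  u_3 · u_1 = 0 (should be 0)
  u_3 · u_2 = 0 (should be 0)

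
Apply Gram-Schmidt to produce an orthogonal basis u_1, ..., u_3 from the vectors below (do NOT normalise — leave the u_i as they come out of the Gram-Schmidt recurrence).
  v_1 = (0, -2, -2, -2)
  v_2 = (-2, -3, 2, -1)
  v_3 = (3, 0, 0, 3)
Orthogonal basis:
  u_1 = (0, -2, -2, -2)
  u_2 = (-2, -7/3, 8/3, -1/3)
  u_3 = (54/25, -99/50, 3/25, 93/50)

Apply the Gram-Schmidt recurrence
  u_1 = v_1
  u_i = v_i − Σ_{j<i} ((v_i · u_j) / (u_j · u_j)) · u_j.

Step by step this gives:
  u_1 = (0, -2, -2, -2)
  u_2 = (-2, -7/3, 8/3, -1/3)
  u_3 = (54/25, -99/50, 3/25, 93/50)

Orthogonality check:
  u_2 · u_1 = 0 (should be 0)
  u_3 · u_1 = 0 (should be 0)
  u_3 · u_2 = 0 (should be 0)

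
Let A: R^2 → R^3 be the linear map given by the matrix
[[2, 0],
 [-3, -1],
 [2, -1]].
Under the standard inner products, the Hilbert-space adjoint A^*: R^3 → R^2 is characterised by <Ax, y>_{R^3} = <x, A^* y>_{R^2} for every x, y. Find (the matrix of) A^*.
A^* = A^T =
[[2, -3, 2],
 [0, -1, -1]]

For real matrices with standard dot products, the defining identity <Ax, y> = <x, A^* y> gives (Ax)^T y = x^T (A^*) y, i.e. x^T A^T y = x^T (A^*) y. Since this holds for all x, y, we must have A^* = A^T. Therefore
A^* =
[[2, -3, 2],
 [0, -1, -1]].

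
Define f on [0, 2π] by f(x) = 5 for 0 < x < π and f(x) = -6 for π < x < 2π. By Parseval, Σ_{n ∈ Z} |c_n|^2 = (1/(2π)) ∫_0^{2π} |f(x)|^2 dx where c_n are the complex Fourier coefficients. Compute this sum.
Σ |c_n|^2 = 61/2

Parseval equates the L^2 energy of f (normalised by 1/(2π)) with the ℓ^2 sum of its Fourier coefficients: (1/(2π)) ∫_0^{2π} |f|^2 = Σ |c_n|^2.
Compute the left side: (1/(2π)) [∫_0^π 5^2 dx + ∫_π^{2π} (-6)^2 dx] = (1/(2π)) · (25π + 36π) = (25 + 36)/2 = 61/2.
So Σ_{n ∈ Z} |c_n|^2 = 61/2.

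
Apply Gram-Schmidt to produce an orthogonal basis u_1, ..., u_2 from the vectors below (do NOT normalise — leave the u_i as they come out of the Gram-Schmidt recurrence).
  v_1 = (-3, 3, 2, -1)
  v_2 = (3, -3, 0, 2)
Orthogonal basis:
  u_1 = (-3, 3, 2, -1)
  u_2 = (9/23, -9/23, 40/23, 26/23)

Apply the Gram-Schmidt recurrence
  u_1 = v_1
  u_i = v_i − Σ_{j<i} ((v_i · u_j) / (u_j · u_j)) · u_j.

Step by step this gives:
  u_1 = (-3, 3, 2, -1)
  u_2 = (9/23, -9/23, 40/23, 26/23)

Orthogonality check:
  u_2 · u_1 = 0 (should be 0)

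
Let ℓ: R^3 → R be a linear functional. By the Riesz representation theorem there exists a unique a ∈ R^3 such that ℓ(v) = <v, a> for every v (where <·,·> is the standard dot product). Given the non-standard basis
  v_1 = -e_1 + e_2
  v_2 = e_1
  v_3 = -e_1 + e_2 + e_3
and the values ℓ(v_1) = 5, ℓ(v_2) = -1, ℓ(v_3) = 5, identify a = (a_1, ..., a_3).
a = (-1, 4, 0)

Write a = (a_1, ..., a_3) in the standard basis. For each basis vector v_i, ℓ(v_i) = <v_i, a> is a linear equation in the a_j's. Collect the n equations into a matrix system V a = ℓ, where row i of V is v_i (expressed in the standard basis). Since V is invertible (lower-triangular with 1s on the diagonal, up to permutation), solve by back-substitution:
  V =
[[-1, 1, 0],
 [1, 0, 0],
 [-1, 1, 1]]
  V a = (5, -1, 5)
Solving gives a = (-1, 4, 0).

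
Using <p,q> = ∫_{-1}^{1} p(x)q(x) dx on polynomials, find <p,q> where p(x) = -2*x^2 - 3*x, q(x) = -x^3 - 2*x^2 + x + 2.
<p,q> = -28/15

Expand the product: p(x)·q(x) = 2*x^5 + 7*x^4 + 4*x^3 - 7*x^2 - 6*x.
∫_{-1}^{1} of each monomial x^k gives [2/(k+1) if k even, 0 if k odd]. Integrating term-by-term (or equivalently evaluating the antiderivative F(x) = x^6/3 + 7*x^5/5 + x^4 - 7*x^3/3 - 3*x^2 at the endpoints):
  F(1) − F(−1) = -13/5 − (-11/15) = -28/15.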